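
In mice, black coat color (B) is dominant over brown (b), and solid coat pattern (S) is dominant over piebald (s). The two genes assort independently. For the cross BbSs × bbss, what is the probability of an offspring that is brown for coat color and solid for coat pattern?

Dihybrid cross BbSs × bbss — consider each gene separately:
coat color: Bb × bb → 2 Bb, 2 bb → 2 B_ : 2 bb (out of 4)
coat pattern: Ss × ss → 2 Ss, 2 ss → 2 S_ : 2 ss (out of 4)
Looking for: brown (bb) and solid (S_)
P(brown) = 2/4, P(solid) = 2/4
P(both) = 2/4 × 2/4 = 4/16 = 1/4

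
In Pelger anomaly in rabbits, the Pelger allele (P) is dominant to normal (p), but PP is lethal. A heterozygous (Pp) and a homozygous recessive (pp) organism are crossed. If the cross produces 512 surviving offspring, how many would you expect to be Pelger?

Cross: Pp × pp
Punnett square offspring (before lethality): 2 Pp, 2 pp
No PP offspring are produced in this cross.
Pelger: 2 out of 4 → fraction 1/2
Expected count = 1/2 × 512 = 256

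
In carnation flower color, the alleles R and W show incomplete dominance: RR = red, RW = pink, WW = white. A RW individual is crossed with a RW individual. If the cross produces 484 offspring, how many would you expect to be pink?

Punnett square for RW × RW:
Offspring genotypes: 1 RR, 2 RW, 1 WW
Phenotype counts: 1 red, 2 pink, 1 white
pink: 2 out of 4 → fraction 1/2
Expected count = 1/2 × 484 = 242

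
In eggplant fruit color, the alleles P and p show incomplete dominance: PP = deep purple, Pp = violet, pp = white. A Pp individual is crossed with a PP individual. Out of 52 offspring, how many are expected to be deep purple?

Punnett square for Pp × PP:
Offspring genotypes: 2 PP, 2 Pp
Phenotype counts: 2 deep purple, 2 violet
deep purple: 2 out of 4 → fraction 1/2
Expected count = 1/2 × 52 = 26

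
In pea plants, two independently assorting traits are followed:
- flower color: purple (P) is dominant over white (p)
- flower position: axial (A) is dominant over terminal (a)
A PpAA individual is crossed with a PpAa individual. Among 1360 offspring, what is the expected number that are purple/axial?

Dihybrid cross PpAA × PpAa — consider each gene separately:
flower color: Pp × Pp → 1 PP, 2 Pp, 1 pp → 3 P_ : 1 pp (out of 4)
flower position: AA × Aa → 2 AA, 2 Aa → 4 A_ (out of 4)
Combine (counts out of 4 × 4 = 16): purple/axial (P_A_) = 3×4 = 12; white/axial (ppA_) = 1×4 = 4
Phenotype counts (out of 16): 12 purple/axial, 4 white/axial
purple/axial: 12 out of 16 → fraction 3/4
Expected count = 3/4 × 1360 = 1020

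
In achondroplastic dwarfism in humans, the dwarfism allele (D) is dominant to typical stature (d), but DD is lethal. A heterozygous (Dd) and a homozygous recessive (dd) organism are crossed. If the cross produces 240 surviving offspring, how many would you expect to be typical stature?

Cross: Dd × dd
Punnett square offspring (before lethality): 2 Dd, 2 dd
No DD offspring are produced in this cross.
typical stature: 2 out of 4 → fraction 1/2
Expected count = 1/2 × 240 = 120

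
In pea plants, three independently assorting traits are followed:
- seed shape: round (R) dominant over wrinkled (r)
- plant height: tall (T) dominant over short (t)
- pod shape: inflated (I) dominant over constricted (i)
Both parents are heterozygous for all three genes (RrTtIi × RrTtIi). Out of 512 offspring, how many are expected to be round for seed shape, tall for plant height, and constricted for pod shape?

Trihybrid cross: RrTtIi × RrTtIi
Each trait segregates independently with a 3:1 phenotypic ratio, so each gene contributes 3/4 (dominant) or 1/4 (recessive).
Target: round (seed shape), tall (plant height), constricted (pod shape)
Probability = product of independent per-trait probabilities
= 3/4 × 3/4 × 1/4 = 9/64
Expected count = 9/64 × 512 = 72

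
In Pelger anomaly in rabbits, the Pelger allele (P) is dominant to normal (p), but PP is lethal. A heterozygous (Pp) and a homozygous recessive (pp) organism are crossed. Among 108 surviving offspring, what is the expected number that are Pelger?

Cross: Pp × pp
Punnett square offspring (before lethality): 2 Pp, 2 pp
No PP offspring are produced in this cross.
Pelger: 2 out of 4 → fraction 1/2
Expected count = 1/2 × 108 = 54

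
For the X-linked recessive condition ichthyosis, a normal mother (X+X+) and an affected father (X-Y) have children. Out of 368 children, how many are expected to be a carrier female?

Cross: X+X+ × X-Y
Offspring: 2 X+X-, 2 X+Y
Probability of a carrier female: 2/4 = 1/2
Expected count = 1/2 × 368 = 184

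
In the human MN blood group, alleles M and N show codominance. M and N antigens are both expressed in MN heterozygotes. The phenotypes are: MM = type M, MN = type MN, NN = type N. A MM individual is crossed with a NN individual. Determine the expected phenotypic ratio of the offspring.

Punnett square for MM × NN:
Offspring genotypes: 4 MN
Phenotype counts: 4 type MN
Ratio: all type MN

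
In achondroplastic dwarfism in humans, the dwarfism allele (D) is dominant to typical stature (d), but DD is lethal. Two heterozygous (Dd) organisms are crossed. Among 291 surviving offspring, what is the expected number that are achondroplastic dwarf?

Cross: Dd × Dd
Punnett square offspring (before lethality): 1 DD, 2 Dd, 1 dd
The DD genotype is lethal (embryos die); surviving offspring: 2 Dd, 1 dd
achondroplastic dwarf: 2 out of 3 → fraction 2/3
Expected count = 2/3 × 291 = 194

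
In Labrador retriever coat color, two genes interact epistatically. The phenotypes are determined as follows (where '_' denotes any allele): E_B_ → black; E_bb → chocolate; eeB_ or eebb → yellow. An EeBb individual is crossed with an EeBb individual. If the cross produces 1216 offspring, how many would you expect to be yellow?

Cross: EeBb × EeBb — consider each gene separately:
E gene: Ee × Ee → 1 EE, 2 Ee, 1 ee → 3 E_ : 1 ee (out of 4)
B gene: Bb × Bb → 1 BB, 2 Bb, 1 bb → 3 B_ : 1 bb (out of 4)
Genotype classes (out of 4 × 4 = 16): E_B_ = 3×3 = 9; E_bb = 3×1 = 3; eeB_ = 1×3 = 3; eebb = 1×1 = 1
Apply the phenotype rules: E_B_ (9) → black; E_bb (3) → chocolate; eeB_ (3) + eebb (1) → yellow
Phenotype counts (out of 16): 9 black, 3 chocolate, 4 yellow
yellow: 4 out of 16 → fraction 1/4
Expected count = 1/4 × 1216 = 304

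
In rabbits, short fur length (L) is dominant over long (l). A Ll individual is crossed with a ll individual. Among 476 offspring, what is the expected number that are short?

Punnett square for Ll × ll:
Offspring genotypes: 2 Ll, 2 ll
short: 2, long: 2
short: 2 out of 4 → fraction 1/2
Expected count = 1/2 × 476 = 238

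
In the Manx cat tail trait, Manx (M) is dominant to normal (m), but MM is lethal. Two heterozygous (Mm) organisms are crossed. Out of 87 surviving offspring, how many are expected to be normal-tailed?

Cross: Mm × Mm
Punnett square offspring (before lethality): 1 MM, 2 Mm, 1 mm
The MM genotype is lethal (embryos die); surviving offspring: 2 Mm, 1 mm
normal-tailed: 1 out of 3 → fraction 1/3
Expected count = 1/3 × 87 = 29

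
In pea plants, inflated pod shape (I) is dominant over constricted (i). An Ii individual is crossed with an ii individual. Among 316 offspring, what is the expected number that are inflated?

Punnett square for Ii × ii:
Offspring genotypes: 2 Ii, 2 ii
inflated: 2, constricted: 2
inflated: 2 out of 4 → fraction 1/2
Expected count = 1/2 × 316 = 158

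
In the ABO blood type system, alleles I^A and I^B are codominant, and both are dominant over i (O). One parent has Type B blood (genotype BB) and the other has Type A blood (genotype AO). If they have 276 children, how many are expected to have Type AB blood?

Cross: BB × AO
Possible offspring genotypes: 2 AB, 2 BO
Blood type counts: 2 Type AB, 2 Type B
Probability of Type AB: 2/4 = 1/2
Expected count = 1/2 × 276 = 138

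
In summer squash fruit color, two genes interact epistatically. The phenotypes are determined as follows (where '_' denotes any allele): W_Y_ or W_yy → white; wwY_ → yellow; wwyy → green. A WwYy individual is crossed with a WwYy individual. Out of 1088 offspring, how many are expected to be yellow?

Cross: WwYy × WwYy — consider each gene separately:
W gene: Ww × Ww → 1 WW, 2 Ww, 1 ww → 3 W_ : 1 ww (out of 4)
Y gene: Yy × Yy → 1 YY, 2 Yy, 1 yy → 3 Y_ : 1 yy (out of 4)
Genotype classes (out of 4 × 4 = 16): W_Y_ = 3×3 = 9; W_yy = 3×1 = 3; wwY_ = 1×3 = 3; wwyy = 1×1 = 1
Apply the phenotype rules: W_Y_ (9) + W_yy (3) → white; wwY_ (3) → yellow; wwyy (1) → green
Phenotype counts (out of 16): 12 white, 3 yellow, 1 green
yellow: 3 out of 16 → fraction 3/16
Expected count = 3/16 × 1088 = 204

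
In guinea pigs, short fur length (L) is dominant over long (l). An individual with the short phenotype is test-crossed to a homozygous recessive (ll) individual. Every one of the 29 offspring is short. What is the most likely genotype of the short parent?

Test cross: ? × ll
All offspring are short.
If the unknown parent were heterozygous (Ll), about half of 29 offspring would be long; none are. The unknown parent is most likely homozygous dominant (LL).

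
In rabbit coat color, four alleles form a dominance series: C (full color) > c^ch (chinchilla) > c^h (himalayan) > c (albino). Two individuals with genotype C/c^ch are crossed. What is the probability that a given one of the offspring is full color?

Cross: C/c^ch × C/c^ch
Allele dominance: C > c^ch > c^h > c
Offspring genotypes: 1 C/C, 2 C/c^ch, 1 c^ch/c^ch
Phenotype counts: 3 full color, 1 chinchilla
full color: 3 out of 4
Probability: 3/4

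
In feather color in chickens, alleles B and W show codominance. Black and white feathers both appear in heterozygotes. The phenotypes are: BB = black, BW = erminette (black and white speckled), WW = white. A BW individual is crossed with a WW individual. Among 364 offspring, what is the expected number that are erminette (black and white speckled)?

Punnett square for BW × WW:
Offspring genotypes: 2 BW, 2 WW
Phenotype counts: 2 erminette (black and white speckled), 2 white
erminette (black and white speckled): 2 out of 4 → fraction 1/2
Expected count = 1/2 × 364 = 182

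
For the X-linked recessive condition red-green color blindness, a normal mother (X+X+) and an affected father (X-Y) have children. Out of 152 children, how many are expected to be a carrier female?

Cross: X+X+ × X-Y
Offspring: 2 X+X-, 2 X+Y
Probability of a carrier female: 2/4 = 1/2
Expected count = 1/2 × 152 = 76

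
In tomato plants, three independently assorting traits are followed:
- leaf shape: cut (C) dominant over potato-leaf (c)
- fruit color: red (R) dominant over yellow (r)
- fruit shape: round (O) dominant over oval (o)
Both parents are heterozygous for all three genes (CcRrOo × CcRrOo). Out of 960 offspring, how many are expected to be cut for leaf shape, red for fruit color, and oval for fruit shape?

Trihybrid cross: CcRrOo × CcRrOo
Each trait segregates independently with a 3:1 phenotypic ratio, so each gene contributes 3/4 (dominant) or 1/4 (recessive).
Target: cut (leaf shape), red (fruit color), oval (fruit shape)
Probability = product of independent per-trait probabilities
= 3/4 × 3/4 × 1/4 = 9/64
Expected count = 9/64 × 960 = 135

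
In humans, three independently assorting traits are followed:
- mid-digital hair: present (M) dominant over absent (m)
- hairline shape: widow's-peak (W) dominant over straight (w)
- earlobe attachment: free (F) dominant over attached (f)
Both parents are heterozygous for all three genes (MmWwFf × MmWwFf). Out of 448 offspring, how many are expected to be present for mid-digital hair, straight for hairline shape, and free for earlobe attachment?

Trihybrid cross: MmWwFf × MmWwFf
Each trait segregates independently with a 3:1 phenotypic ratio, so each gene contributes 3/4 (dominant) or 1/4 (recessive).
Target: present (mid-digital hair), straight (hairline shape), free (earlobe attachment)
Probability = product of independent per-trait probabilities
= 3/4 × 1/4 × 3/4 = 9/64
Expected count = 9/64 × 448 = 63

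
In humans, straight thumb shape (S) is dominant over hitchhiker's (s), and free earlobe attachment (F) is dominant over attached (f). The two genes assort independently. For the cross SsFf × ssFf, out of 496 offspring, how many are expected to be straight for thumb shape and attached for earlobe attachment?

Dihybrid cross SsFf × ssFf — consider each gene separately:
thumb shape: Ss × ss → 2 Ss, 2 ss → 2 S_ : 2 ss (out of 4)
earlobe attachment: Ff × Ff → 1 FF, 2 Ff, 1 ff → 3 F_ : 1 ff (out of 4)
Looking for: straight (S_) and attached (ff)
P(straight) = 2/4, P(attached) = 1/4
P(both) = 2/4 × 1/4 = 2/16 = 1/8
Expected count = 1/8 × 496 = 62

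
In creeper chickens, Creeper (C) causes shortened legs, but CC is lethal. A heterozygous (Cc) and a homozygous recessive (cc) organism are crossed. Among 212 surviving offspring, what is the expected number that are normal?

Cross: Cc × cc
Punnett square offspring (before lethality): 2 Cc, 2 cc
No CC offspring are produced in this cross.
normal: 2 out of 4 → fraction 1/2
Expected count = 1/2 × 212 = 106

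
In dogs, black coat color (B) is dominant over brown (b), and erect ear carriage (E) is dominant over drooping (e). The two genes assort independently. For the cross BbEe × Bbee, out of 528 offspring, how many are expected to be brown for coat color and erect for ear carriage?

Dihybrid cross BbEe × Bbee — consider each gene separately:
coat color: Bb × Bb → 1 BB, 2 Bb, 1 bb → 3 B_ : 1 bb (out of 4)
ear carriage: Ee × ee → 2 Ee, 2 ee → 2 E_ : 2 ee (out of 4)
Looking for: brown (bb) and erect (E_)
P(brown) = 1/4, P(erect) = 2/4
P(both) = 1/4 × 2/4 = 2/16 = 1/8
Expected count = 1/8 × 528 = 66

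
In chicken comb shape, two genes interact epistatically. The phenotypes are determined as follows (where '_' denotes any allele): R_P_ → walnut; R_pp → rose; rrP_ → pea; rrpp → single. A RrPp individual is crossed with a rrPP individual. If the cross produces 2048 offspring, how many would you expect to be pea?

Cross: RrPp × rrPP — consider each gene separately:
R gene: Rr × rr → 2 Rr, 2 rr → 2 R_ : 2 rr (out of 4)
P gene: Pp × PP → 2 PP, 2 Pp → 4 P_ (out of 4)
Genotype classes (out of 4 × 4 = 16): R_P_ = 2×4 = 8; rrP_ = 2×4 = 8
Apply the phenotype rules: R_P_ (8) → walnut; rrP_ (8) → pea
Phenotype counts (out of 16): 8 walnut, 8 pea
pea: 8 out of 16 → fraction 1/2
Expected count = 1/2 × 2048 = 1024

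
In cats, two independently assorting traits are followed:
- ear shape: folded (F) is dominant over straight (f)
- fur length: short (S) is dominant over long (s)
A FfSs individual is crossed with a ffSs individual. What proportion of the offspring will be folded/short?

Dihybrid cross FfSs × ffSs — consider each gene separately:
ear shape: Ff × ff → 2 Ff, 2 ff → 2 F_ : 2 ff (out of 4)
fur length: Ss × Ss → 1 SS, 2 Ss, 1 ss → 3 S_ : 1 ss (out of 4)
Combine (counts out of 4 × 4 = 16): folded/short (F_S_) = 2×3 = 6; folded/long (F_ss) = 2×1 = 2; straight/short (ffS_) = 2×3 = 6; straight/long (ffss) = 2×1 = 2
Phenotype counts (out of 16): 6 folded/short, 2 folded/long, 6 straight/short, 2 straight/long
folded/short: 6 out of 16
Probability: 6/16 = 3/8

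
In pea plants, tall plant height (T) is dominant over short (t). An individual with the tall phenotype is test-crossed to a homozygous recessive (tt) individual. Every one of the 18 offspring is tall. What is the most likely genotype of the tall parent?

Test cross: ? × tt
All offspring are tall.
If the unknown parent were heterozygous (Tt), about half of 18 offspring would be short; none are. The unknown parent is most likely homozygous dominant (TT).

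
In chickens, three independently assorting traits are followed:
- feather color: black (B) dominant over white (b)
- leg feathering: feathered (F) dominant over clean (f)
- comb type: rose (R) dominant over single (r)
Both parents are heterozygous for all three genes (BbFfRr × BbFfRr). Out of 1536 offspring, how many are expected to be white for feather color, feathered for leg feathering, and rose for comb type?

Trihybrid cross: BbFfRr × BbFfRr
Each trait segregates independently with a 3:1 phenotypic ratio, so each gene contributes 3/4 (dominant) or 1/4 (recessive).
Target: white (feather color), feathered (leg feathering), rose (comb type)
Probability = product of independent per-trait probabilities
= 1/4 × 3/4 × 3/4 = 9/64
Expected count = 9/64 × 1536 = 216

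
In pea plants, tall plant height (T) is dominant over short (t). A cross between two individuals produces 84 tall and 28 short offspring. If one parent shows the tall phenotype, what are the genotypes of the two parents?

Observed offspring: 84 tall, 28 short
The observed ratio simplifies to 3:1. Short (tt) offspring appear, so each parent must contribute one t allele. The parent stated to show tall carries T, so it is Tt. The other parent is then either Tt or tt: Tt × tt would give a 1:1 split, whereas Tt × Tt gives 3:1 — matching the data. So both parents are heterozygous (Tt × Tt).
Parent genotypes: Tt × Tt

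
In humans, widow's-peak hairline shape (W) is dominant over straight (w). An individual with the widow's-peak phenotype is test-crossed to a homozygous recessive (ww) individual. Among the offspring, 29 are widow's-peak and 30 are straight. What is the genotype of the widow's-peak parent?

Test cross: ? × ww
Offspring: 29 widow's-peak, 30 straight — approximately 1:1.
A 1:1 ratio in a test cross indicates the unknown parent is heterozygous (Ww).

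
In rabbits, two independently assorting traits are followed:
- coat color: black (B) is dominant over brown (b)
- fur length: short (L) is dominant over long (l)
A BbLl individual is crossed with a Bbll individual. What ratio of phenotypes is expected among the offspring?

Dihybrid cross BbLl × Bbll — consider each gene separately:
coat color: Bb × Bb → 1 BB, 2 Bb, 1 bb → 3 B_ : 1 bb (out of 4)
fur length: Ll × ll → 2 Ll, 2 ll → 2 L_ : 2 ll (out of 4)
Combine (counts out of 4 × 4 = 16): black/short (B_L_) = 3×2 = 6; black/long (B_ll) = 3×2 = 6; brown/short (bbL_) = 1×2 = 2; brown/long (bbll) = 1×2 = 2
Phenotype counts (out of 16): 6 black/short, 6 black/long, 2 brown/short, 2 brown/long
Ratio: 3 black/short : 3 black/long : 1 brown/short : 1 brown/long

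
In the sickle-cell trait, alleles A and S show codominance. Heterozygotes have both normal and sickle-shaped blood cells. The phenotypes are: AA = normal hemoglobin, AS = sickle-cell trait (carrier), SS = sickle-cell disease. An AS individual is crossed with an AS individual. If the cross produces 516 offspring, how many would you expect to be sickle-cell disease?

Punnett square for AS × AS:
Offspring genotypes: 1 AA, 2 AS, 1 SS
Phenotype counts: 1 normal hemoglobin, 2 sickle-cell trait (carrier), 1 sickle-cell disease
sickle-cell disease: 1 out of 4 → fraction 1/4
Expected count = 1/4 × 516 = 129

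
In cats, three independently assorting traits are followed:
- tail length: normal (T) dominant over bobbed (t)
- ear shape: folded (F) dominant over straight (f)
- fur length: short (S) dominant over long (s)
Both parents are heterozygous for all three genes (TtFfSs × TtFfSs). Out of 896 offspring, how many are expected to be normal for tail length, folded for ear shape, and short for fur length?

Trihybrid cross: TtFfSs × TtFfSs
Each trait segregates independently with a 3:1 phenotypic ratio, so each gene contributes 3/4 (dominant) or 1/4 (recessive).
Target: normal (tail length), folded (ear shape), short (fur length)
Probability = product of independent per-trait probabilities
= 3/4 × 3/4 × 3/4 = 27/64
Expected count = 27/64 × 896 = 378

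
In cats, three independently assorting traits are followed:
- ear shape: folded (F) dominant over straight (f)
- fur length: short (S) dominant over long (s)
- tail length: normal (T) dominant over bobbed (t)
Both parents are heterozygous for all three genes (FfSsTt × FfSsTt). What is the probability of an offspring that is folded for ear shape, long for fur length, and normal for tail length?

Trihybrid cross: FfSsTt × FfSsTt
Each trait segregates independently with a 3:1 phenotypic ratio, so each gene contributes 3/4 (dominant) or 1/4 (recessive).
Target: folded (ear shape), long (fur length), normal (tail length)
Probability = product of independent per-trait probabilities
= 3/4 × 1/4 × 3/4 = 9/64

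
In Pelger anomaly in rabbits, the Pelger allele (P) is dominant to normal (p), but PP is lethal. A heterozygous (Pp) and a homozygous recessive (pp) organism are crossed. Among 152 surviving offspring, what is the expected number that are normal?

Cross: Pp × pp
Punnett square offspring (before lethality): 2 Pp, 2 pp
No PP offspring are produced in this cross.
normal: 2 out of 4 → fraction 1/2
Expected count = 1/2 × 152 = 76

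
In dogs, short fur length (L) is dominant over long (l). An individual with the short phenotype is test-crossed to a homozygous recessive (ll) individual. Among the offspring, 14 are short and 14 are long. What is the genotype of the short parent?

Test cross: ? × ll
Offspring: 14 short, 14 long — approximately 1:1.
A 1:1 ratio in a test cross indicates the unknown parent is heterozygous (Ll).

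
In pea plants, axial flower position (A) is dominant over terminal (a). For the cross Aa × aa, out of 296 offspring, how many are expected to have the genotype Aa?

Punnett square for Aa × aa:
Offspring genotypes: 2 Aa, 2 aa
Total offspring: 4
Count with target: 2
Probability: 2/4 = 1/2
Expected count = 1/2 × 296 = 148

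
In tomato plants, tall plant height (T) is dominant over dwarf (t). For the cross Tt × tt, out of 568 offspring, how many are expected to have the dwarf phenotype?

Punnett square for Tt × tt:
Offspring genotypes: 2 Tt, 2 tt
Total offspring: 4
Count with target: 2
Probability: 2/4 = 1/2
Expected count = 1/2 × 568 = 284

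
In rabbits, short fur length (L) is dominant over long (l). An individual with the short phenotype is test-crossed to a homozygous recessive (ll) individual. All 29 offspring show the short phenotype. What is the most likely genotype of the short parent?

Test cross: ? × ll
All offspring are short.
If the unknown parent were heterozygous (Ll), about half of 29 offspring would be long; none are. The unknown parent is most likely homozygous dominant (LL).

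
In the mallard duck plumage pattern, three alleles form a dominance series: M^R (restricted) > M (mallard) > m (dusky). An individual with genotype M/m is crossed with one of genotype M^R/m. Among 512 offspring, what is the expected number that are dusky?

Cross: M/m × M^R/m
Allele dominance: M^R > M > m
Offspring genotypes: 1 M^R/M, 1 M/m, 1 M^R/m, 1 m/m
Phenotype counts: 2 restricted, 1 mallard, 1 dusky
dusky: 1 out of 4 → fraction 1/4
Expected count = 1/4 × 512 = 128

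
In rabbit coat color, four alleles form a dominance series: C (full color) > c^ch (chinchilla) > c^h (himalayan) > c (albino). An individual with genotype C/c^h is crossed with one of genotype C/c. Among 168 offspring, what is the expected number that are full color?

Cross: C/c^h × C/c
Allele dominance: C > c^ch > c^h > c
Offspring genotypes: 1 C/C, 1 C/c, 1 C/c^h, 1 c^h/c
Phenotype counts: 3 full color, 1 himalayan
full color: 3 out of 4 → fraction 3/4
Expected count = 3/4 × 168 = 126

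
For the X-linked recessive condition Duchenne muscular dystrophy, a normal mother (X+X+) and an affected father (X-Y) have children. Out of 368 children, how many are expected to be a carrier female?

Cross: X+X+ × X-Y
Offspring: 2 X+X-, 2 X+Y
Probability of a carrier female: 2/4 = 1/2
Expected count = 1/2 × 368 = 184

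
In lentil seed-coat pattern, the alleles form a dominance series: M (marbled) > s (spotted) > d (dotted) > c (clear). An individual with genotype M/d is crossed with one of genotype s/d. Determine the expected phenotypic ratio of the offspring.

Cross: M/d × s/d
Allele dominance: M > s > d > c
Offspring genotypes: 1 M/s, 1 M/d, 1 s/d, 1 d/d
Phenotype counts: 2 marbled, 1 spotted, 1 dotted
Ratio: 2 marbled : 1 spotted : 1 dotted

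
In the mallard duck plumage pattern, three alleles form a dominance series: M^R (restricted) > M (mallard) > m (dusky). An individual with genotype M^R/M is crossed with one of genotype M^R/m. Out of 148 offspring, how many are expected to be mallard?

Cross: M^R/M × M^R/m
Allele dominance: M^R > M > m
Offspring genotypes: 1 M^R/M^R, 1 M^R/m, 1 M^R/M, 1 M/m
Phenotype counts: 3 restricted, 1 mallard
mallard: 1 out of 4 → fraction 1/4
Expected count = 1/4 × 148 = 37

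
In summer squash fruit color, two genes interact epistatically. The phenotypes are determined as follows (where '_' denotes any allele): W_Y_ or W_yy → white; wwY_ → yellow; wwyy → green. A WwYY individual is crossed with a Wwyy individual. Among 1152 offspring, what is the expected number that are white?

Cross: WwYY × Wwyy — consider each gene separately:
W gene: Ww × Ww → 1 WW, 2 Ww, 1 ww → 3 W_ : 1 ww (out of 4)
Y gene: YY × yy → 4 Yy → 4 Y_ (out of 4)
Genotype classes (out of 4 × 4 = 16): W_Y_ = 3×4 = 12; wwY_ = 1×4 = 4
Apply the phenotype rules: W_Y_ (12) → white; wwY_ (4) → yellow
Phenotype counts (out of 16): 12 white, 4 yellow
white: 12 out of 16 → fraction 3/4
Expected count = 3/4 × 1152 = 864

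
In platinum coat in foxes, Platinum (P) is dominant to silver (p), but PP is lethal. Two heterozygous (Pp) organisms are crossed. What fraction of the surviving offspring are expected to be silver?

Cross: Pp × Pp
Punnett square offspring (before lethality): 1 PP, 2 Pp, 1 pp
The PP genotype is lethal (embryos die); surviving offspring: 2 Pp, 1 pp
silver: 1 out of 3
Probability: 1/3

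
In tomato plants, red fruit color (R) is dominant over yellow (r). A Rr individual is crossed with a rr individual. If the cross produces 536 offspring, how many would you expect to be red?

Punnett square for Rr × rr:
Offspring genotypes: 2 Rr, 2 rr
red: 2, yellow: 2
red: 2 out of 4 → fraction 1/2
Expected count = 1/2 × 536 = 268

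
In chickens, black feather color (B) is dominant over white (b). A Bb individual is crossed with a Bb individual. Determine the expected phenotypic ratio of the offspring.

Punnett square for Bb × Bb:
Offspring genotypes: 1 BB, 2 Bb, 1 bb
black: 3, white: 1
Ratio: 3:1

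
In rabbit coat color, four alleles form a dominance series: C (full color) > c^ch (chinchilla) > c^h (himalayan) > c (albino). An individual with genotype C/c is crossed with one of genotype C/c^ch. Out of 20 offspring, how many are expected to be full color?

Cross: C/c × C/c^ch
Allele dominance: C > c^ch > c^h > c
Offspring genotypes: 1 C/C, 1 C/c^ch, 1 C/c, 1 c^ch/c
Phenotype counts: 3 full color, 1 chinchilla
full color: 3 out of 4 → fraction 3/4
Expected count = 3/4 × 20 = 15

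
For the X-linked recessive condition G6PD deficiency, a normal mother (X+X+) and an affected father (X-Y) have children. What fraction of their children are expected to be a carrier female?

Cross: X+X+ × X-Y
Offspring: 2 X+X-, 2 X+Y
Probability of a carrier female: 2/4 = 1/2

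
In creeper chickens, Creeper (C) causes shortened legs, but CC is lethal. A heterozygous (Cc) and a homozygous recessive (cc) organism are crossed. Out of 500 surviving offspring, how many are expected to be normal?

Cross: Cc × cc
Punnett square offspring (before lethality): 2 Cc, 2 cc
No CC offspring are produced in this cross.
normal: 2 out of 4 → fraction 1/2
Expected count = 1/2 × 500 = 250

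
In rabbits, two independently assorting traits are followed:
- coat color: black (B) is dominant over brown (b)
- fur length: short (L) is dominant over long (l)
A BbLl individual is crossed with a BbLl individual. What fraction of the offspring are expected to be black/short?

Dihybrid cross BbLl × BbLl — consider each gene separately:
coat color: Bb × Bb → 1 BB, 2 Bb, 1 bb → 3 B_ : 1 bb (out of 4)
fur length: Ll × Ll → 1 LL, 2 Ll, 1 ll → 3 L_ : 1 ll (out of 4)
Combine (counts out of 4 × 4 = 16): black/short (B_L_) = 3×3 = 9; black/long (B_ll) = 3×1 = 3; brown/short (bbL_) = 1×3 = 3; brown/long (bbll) = 1×1 = 1
Phenotype counts (out of 16): 9 black/short, 3 black/long, 3 brown/short, 1 brown/long
black/short: 9 out of 16
Probability: 9/16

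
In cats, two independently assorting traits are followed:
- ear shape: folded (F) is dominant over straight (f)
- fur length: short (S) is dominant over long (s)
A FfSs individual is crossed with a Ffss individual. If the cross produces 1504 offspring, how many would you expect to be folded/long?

Dihybrid cross FfSs × Ffss — consider each gene separately:
ear shape: Ff × Ff → 1 FF, 2 Ff, 1 ff → 3 F_ : 1 ff (out of 4)
fur length: Ss × ss → 2 Ss, 2 ss → 2 S_ : 2 ss (out of 4)
Combine (counts out of 4 × 4 = 16): folded/short (F_S_) = 3×2 = 6; folded/long (F_ss) = 3×2 = 6; straight/short (ffS_) = 1×2 = 2; straight/long (ffss) = 1×2 = 2
Phenotype counts (out of 16): 6 folded/short, 6 folded/long, 2 straight/short, 2 straight/long
folded/long: 6 out of 16 → fraction 3/8
Expected count = 3/8 × 1504 = 564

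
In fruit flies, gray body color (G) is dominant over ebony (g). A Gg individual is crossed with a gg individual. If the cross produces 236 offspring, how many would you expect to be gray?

Punnett square for Gg × gg:
Offspring genotypes: 2 Gg, 2 gg
gray: 2, ebony: 2
gray: 2 out of 4 → fraction 1/2
Expected count = 1/2 × 236 = 118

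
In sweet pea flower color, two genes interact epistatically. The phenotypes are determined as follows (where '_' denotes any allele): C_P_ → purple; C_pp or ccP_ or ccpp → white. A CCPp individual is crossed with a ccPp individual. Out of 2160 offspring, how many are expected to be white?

Cross: CCPp × ccPp — consider each gene separately:
C gene: CC × cc → 4 Cc → 4 C_ (out of 4)
P gene: Pp × Pp → 1 PP, 2 Pp, 1 pp → 3 P_ : 1 pp (out of 4)
Genotype classes (out of 4 × 4 = 16): C_P_ = 4×3 = 12; C_pp = 4×1 = 4
Apply the phenotype rules: C_P_ (12) → purple; C_pp (4) → white
Phenotype counts (out of 16): 12 purple, 4 white
white: 4 out of 16 → fraction 1/4
Expected count = 1/4 × 2160 = 540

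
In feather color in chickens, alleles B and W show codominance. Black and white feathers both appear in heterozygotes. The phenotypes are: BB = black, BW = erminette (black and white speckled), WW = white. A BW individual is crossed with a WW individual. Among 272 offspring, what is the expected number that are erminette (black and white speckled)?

Punnett square for BW × WW:
Offspring genotypes: 2 BW, 2 WW
Phenotype counts: 2 erminette (black and white speckled), 2 white
erminette (black and white speckled): 2 out of 4 → fraction 1/2
Expected count = 1/2 × 272 = 136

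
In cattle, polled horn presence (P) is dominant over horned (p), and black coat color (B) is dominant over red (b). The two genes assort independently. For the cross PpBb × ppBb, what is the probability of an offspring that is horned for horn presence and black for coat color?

Dihybrid cross PpBb × ppBb — consider each gene separately:
horn presence: Pp × pp → 2 Pp, 2 pp → 2 P_ : 2 pp (out of 4)
coat color: Bb × Bb → 1 BB, 2 Bb, 1 bb → 3 B_ : 1 bb (out of 4)
Looking for: horned (pp) and black (B_)
P(horned) = 2/4, P(black) = 3/4
P(both) = 2/4 × 3/4 = 6/16 = 3/8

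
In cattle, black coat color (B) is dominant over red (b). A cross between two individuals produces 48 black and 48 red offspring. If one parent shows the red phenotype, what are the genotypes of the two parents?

Observed offspring: 48 black, 48 red
The observed ratio simplifies to 1:1. One parent shows red, so its genotype must be bb. A 1:1 offspring split requires the other parent to be heterozygous (Bb).
Parent genotypes: bb × Bb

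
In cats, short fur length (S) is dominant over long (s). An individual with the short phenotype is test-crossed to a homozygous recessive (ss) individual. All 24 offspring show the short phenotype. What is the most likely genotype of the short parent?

Test cross: ? × ss
All offspring are short.
If the unknown parent were heterozygous (Ss), about half of 24 offspring would be long; none are. The unknown parent is most likely homozygous dominant (SS).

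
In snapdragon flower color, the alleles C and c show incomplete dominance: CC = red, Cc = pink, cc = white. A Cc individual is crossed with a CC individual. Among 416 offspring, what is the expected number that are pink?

Punnett square for Cc × CC:
Offspring genotypes: 2 CC, 2 Cc
Phenotype counts: 2 red, 2 pink
pink: 2 out of 4 → fraction 1/2
Expected count = 1/2 × 416 = 208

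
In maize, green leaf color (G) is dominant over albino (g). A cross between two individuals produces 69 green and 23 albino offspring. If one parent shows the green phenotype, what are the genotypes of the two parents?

Observed offspring: 69 green, 23 albino
The observed ratio simplifies to 3:1. Albino (gg) offspring appear, so each parent must contribute one g allele. The parent stated to show green carries G, so it is Gg. The other parent is then either Gg or gg: Gg × gg would give a 1:1 split, whereas Gg × Gg gives 3:1 — matching the data. So both parents are heterozygous (Gg × Gg).
Parent genotypes: Gg × Gg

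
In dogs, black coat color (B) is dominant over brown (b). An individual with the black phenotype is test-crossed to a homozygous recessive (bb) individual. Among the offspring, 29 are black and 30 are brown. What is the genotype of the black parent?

Test cross: ? × bb
Offspring: 29 black, 30 brown — approximately 1:1.
A 1:1 ratio in a test cross indicates the unknown parent is heterozygous (Bb).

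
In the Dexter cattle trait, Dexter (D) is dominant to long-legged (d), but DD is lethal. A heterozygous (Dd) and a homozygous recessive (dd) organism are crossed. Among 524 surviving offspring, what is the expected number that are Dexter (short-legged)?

Cross: Dd × dd
Punnett square offspring (before lethality): 2 Dd, 2 dd
No DD offspring are produced in this cross.
Dexter (short-legged): 2 out of 4 → fraction 1/2
Expected count = 1/2 × 524 = 262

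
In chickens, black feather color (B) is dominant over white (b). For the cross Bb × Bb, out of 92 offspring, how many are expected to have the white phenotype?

Punnett square for Bb × Bb:
Offspring genotypes: 1 BB, 2 Bb, 1 bb
Total offspring: 4
Count with target: 1
Probability: 1/4
Expected count = 1/4 × 92 = 23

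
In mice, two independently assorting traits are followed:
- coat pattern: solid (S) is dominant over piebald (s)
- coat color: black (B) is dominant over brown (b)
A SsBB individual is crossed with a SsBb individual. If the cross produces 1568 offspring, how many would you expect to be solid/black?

Dihybrid cross SsBB × SsBb — consider each gene separately:
coat pattern: Ss × Ss → 1 SS, 2 Ss, 1 ss → 3 S_ : 1 ss (out of 4)
coat color: BB × Bb → 2 BB, 2 Bb → 4 B_ (out of 4)
Combine (counts out of 4 × 4 = 16): solid/black (S_B_) = 3×4 = 12; piebald/black (ssB_) = 1×4 = 4
Phenotype counts (out of 16): 12 solid/black, 4 piebald/black
solid/black: 12 out of 16 → fraction 3/4
Expected count = 3/4 × 1568 = 1176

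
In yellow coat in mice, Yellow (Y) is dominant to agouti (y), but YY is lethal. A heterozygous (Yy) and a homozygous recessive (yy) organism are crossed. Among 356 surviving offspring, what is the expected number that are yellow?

Cross: Yy × yy
Punnett square offspring (before lethality): 2 Yy, 2 yy
No YY offspring are produced in this cross.
yellow: 2 out of 4 → fraction 1/2
Expected count = 1/2 × 356 = 178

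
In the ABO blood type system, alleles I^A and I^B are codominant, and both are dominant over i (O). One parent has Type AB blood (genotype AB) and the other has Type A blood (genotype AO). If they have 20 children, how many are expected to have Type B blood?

Cross: AB × AO
Possible offspring genotypes: 1 AA, 1 AO, 1 AB, 1 BO
Blood type counts: 2 Type A, 1 Type AB, 1 Type B
Probability of Type B: 1/4
Expected count = 1/4 × 20 = 5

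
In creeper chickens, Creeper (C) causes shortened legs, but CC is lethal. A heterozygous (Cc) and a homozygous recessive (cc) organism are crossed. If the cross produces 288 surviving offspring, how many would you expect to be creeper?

Cross: Cc × cc
Punnett square offspring (before lethality): 2 Cc, 2 cc
No CC offspring are produced in this cross.
creeper: 2 out of 4 → fraction 1/2
Expected count = 1/2 × 288 = 144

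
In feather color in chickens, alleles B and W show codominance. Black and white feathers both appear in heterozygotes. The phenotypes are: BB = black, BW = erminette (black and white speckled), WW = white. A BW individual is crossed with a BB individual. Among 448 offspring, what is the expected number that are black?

Punnett square for BW × BB:
Offspring genotypes: 2 BB, 2 BW
Phenotype counts: 2 black, 2 erminette (black and white speckled)
black: 2 out of 4 → fraction 1/2
Expected count = 1/2 × 448 = 224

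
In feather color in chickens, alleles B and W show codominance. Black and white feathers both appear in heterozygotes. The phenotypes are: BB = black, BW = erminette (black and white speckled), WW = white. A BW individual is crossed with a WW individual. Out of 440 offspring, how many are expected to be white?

Punnett square for BW × WW:
Offspring genotypes: 2 BW, 2 WW
Phenotype counts: 2 erminette (black and white speckled), 2 white
white: 2 out of 4 → fraction 1/2
Expected count = 1/2 × 440 = 220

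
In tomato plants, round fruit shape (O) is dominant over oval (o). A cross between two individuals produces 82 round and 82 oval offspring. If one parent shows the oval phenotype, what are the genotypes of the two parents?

Observed offspring: 82 round, 82 oval
The observed ratio simplifies to 1:1. One parent shows oval, so its genotype must be oo. A 1:1 offspring split requires the other parent to be heterozygous (Oo).
Parent genotypes: oo × Oo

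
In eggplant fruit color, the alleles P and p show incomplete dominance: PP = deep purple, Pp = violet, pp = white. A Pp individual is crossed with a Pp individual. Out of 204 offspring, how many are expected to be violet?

Punnett square for Pp × Pp:
Offspring genotypes: 1 PP, 2 Pp, 1 pp
Phenotype counts: 1 deep purple, 2 violet, 1 white
violet: 2 out of 4 → fraction 1/2
Expected count = 1/2 × 204 = 102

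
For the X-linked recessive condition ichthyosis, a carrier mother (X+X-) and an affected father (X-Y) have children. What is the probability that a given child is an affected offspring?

Cross: X+X- × X-Y
Offspring: 1 X+X-, 1 X+Y, 1 X-X-, 1 X-Y
Probability of an affected offspring: 2/4 = 1/2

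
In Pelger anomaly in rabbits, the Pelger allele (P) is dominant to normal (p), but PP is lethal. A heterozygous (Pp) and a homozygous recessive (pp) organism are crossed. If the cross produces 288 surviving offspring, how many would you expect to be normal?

Cross: Pp × pp
Punnett square offspring (before lethality): 2 Pp, 2 pp
No PP offspring are produced in this cross.
normal: 2 out of 4 → fraction 1/2
Expected count = 1/2 × 288 = 144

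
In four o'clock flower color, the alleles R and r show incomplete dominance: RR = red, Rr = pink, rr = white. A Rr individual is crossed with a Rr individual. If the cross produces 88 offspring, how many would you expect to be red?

Punnett square for Rr × Rr:
Offspring genotypes: 1 RR, 2 Rr, 1 rr
Phenotype counts: 1 red, 2 pink, 1 white
red: 1 out of 4 → fraction 1/4
Expected count = 1/4 × 88 = 22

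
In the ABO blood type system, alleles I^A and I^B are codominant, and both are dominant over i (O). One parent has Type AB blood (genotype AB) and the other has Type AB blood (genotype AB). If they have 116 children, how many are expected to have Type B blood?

Cross: AB × AB
Possible offspring genotypes: 1 AA, 2 AB, 1 BB
Blood type counts: 1 Type A, 2 Type AB, 1 Type B
Probability of Type B: 1/4
Expected count = 1/4 × 116 = 29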